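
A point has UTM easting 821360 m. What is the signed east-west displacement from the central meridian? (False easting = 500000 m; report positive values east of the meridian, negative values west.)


displacement = 821360 - 500000 = 321360 m

321360 m


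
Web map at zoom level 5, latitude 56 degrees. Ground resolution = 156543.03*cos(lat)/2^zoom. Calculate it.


res = 156543.03 * cos(56) / 2^5 = 156543.03 * 0.5591929 / 32 = 2735.55 m/pixel

2735.55 m/pixel


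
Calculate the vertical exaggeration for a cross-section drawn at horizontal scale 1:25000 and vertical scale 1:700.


VE = horizontal_scale / vertical_scale = 25000 / 700 ≈ 35.7

35.7x


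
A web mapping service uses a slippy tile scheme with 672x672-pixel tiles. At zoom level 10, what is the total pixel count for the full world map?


tiles per axis = 2^10 = 1024
total tiles = 1024^2 = 1048576
pixels per axis = 1024 * 672 = 688128
total pixels = 688128^2 = 473520144384

473520144384 pixels


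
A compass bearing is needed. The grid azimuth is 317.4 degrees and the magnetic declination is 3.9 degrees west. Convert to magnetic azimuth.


magnetic azimuth = grid azimuth - declination (east +ve)
mag_az = 317.4 - -3.9 = 321.3 degrees

321.3 degrees


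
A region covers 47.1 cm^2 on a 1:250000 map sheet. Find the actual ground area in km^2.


ground_area = 47.1 * (250000/100)^2 = 294375000.0 m^2 = 294.375 km^2

294.375 km^2


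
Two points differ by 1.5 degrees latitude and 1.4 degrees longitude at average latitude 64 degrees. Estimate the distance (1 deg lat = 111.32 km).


dlat_km = 1.5 * 111.32 = 166.98
dlon_km = 1.4 * 111.32 * cos(64) ≈ 68.319
dist = sqrt(166.98^2 + 68.319^2) ≈ 180.4 km

180.4 km


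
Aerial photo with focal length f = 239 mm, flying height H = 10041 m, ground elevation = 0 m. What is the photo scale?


scale = f / (H - h) = 239 mm / 10041 m = 239 / 10041000 = 1:42013

1:42013


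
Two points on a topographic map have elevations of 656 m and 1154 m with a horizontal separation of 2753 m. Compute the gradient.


gradient = (1154 - 656) / 2753 = 498 / 2753 = 0.1809

0.1809


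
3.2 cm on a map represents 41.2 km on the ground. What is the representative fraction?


ground = 41.2 km = 4120000 cm; RF denominator = ground / map = 4120000 / 3.2 = 1287500; RF = 1:1287500

1:1287500


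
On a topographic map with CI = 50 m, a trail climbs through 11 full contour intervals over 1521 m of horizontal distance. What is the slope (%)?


elevation change = 11 * 50 = 550 m
slope = 550 / 1521 * 100 = 36.2%

36.2%


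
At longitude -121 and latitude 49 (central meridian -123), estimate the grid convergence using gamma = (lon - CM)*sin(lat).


gamma = (-121 - -123) * sin(49) = 2 * 0.75471 = 1.509 degrees

1.509 degrees


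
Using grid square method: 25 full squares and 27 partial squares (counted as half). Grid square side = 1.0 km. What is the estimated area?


effective squares = 25 + 27 * 0.5 = 38.5
area = 38.5 * 1.0 = 38.5 km^2

38.5 km^2


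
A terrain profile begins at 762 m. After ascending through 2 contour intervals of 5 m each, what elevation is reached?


elevation = 762 + 2 * 5 = 772 m

772 m


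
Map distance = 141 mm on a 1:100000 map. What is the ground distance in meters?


ground = 141 mm * 100000 / 1000 = 14100.0 m

14100.0 m


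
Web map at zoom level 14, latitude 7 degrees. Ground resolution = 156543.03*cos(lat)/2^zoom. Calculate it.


res = 156543.03 * cos(7) / 2^14 = 156543.03 * 0.99254615 / 16384 = 9.48 m/pixel

9.48 m/pixel


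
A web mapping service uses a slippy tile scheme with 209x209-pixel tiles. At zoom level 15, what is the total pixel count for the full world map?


tiles per axis = 2^15 = 32768
total tiles = 32768^2 = 1073741824
pixels per axis = 32768 * 209 = 6848512
total pixels = 6848512^2 = 46902116614144

46902116614144 pixels


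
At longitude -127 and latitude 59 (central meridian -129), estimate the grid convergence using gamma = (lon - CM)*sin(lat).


gamma = (-127 - -129) * sin(59) = 2 * 0.857167 = 1.714 degrees

1.714 degrees


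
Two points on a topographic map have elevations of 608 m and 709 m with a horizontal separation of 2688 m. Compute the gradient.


gradient = (709 - 608) / 2688 = 101 / 2688 = 0.0376

0.0376


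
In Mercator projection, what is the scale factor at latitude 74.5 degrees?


SF = 1 / cos(74.5) = 1 / 0.267238 = 3.742

3.742


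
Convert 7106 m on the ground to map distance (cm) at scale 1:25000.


map_cm = 7106 * 100 / 25000 = 28.424 cm ≈ 28.42 cm

28.42 cm


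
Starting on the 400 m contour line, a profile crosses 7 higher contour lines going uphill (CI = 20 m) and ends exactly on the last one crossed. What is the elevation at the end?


elevation = 400 + 7 * 20 = 540 m

540 m


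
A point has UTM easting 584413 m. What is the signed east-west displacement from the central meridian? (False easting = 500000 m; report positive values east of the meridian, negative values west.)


displacement = 584413 - 500000 = 84413 m

84413 m


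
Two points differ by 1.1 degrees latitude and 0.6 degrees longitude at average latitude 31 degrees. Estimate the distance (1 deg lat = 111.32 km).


dlat_km = 1.1 * 111.32 = 122.452
dlon_km = 0.6 * 111.32 * cos(31) ≈ 57.252
dist = sqrt(122.452^2 + 57.252^2) ≈ 135.2 km

135.2 km


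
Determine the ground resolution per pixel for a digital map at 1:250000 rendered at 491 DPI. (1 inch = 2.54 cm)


pixel_cm = 2.54 / 491 ≈ 0.005173 cm
ground = pixel_cm * 250000 / 100 = 2.54 * 250000 / (491 * 100) = 635000 / 49100 ≈ 12.93 m

12.93 m


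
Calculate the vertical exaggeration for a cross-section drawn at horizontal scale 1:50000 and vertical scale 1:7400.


VE = horizontal_scale / vertical_scale = 50000 / 7400 ≈ 6.8

6.8x


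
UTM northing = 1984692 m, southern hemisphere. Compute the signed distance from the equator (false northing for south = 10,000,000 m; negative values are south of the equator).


For southern: actual = 1984692 - 10000000 = -8015308 m

-8015308 m


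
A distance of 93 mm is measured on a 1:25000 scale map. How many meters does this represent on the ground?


ground = 93 mm * 25000 / 1000 = 2325.0 m

2325.0 m


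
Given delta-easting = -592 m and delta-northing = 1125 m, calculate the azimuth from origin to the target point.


az = atan2(-592, 1125) = -27.8 deg
adjusted to 0-360: 332.2 degrees

332.2 degrees


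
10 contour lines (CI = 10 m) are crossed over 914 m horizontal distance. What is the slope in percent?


elevation change = 10 * 10 = 100 m
slope = 100 / 914 * 100 = 10.9%

10.9%


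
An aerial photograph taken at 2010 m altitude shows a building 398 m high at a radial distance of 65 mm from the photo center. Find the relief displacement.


d = h * r / H = 398 * 65 / 2010 = 12.87 mm

12.87 mm


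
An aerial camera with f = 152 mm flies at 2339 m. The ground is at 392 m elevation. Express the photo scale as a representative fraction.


scale = f / (H - h) = 152 mm / 1947 m = 152 / 1947000 = 1:12809

1:12809


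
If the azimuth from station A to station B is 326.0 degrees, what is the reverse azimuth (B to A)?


back azimuth = (326.0 + 180) mod 360 = 146.0 degrees

146.0 degrees


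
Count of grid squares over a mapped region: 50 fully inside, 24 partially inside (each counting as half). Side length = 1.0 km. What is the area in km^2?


effective squares = 50 + 24 * 0.5 = 62.0
area = 62.0 * 1.0 = 62.0 km^2

62.0 km^2


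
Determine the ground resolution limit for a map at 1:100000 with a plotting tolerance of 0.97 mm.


ground = 0.97 mm * 100000 / 1000 = 97.0 m

97.0 m


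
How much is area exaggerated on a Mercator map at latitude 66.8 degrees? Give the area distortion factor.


area_distortion = 1/cos^2(66.8) = 6.444

6.444


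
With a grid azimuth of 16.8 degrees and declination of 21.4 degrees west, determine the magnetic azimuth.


magnetic azimuth = grid azimuth - declination (east +ve)
mag_az = 16.8 - -21.4 = 38.2 degrees

38.2 degrees


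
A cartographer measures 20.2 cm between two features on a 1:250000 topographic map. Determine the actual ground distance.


ground = 20.2 cm * 250000 / 100 = 50500.0 m = 50.5 km

50.5 km


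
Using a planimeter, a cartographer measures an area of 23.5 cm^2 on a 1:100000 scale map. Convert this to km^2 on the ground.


ground_area = 23.5 * (100000/100)^2 = 23500000.0 m^2 = 23.5 km^2

23.5 km^2


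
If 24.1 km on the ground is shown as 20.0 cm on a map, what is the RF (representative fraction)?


ground = 24.1 km = 2410000 cm; RF denominator = ground / map = 2410000 / 20.0 = 120500; RF = 1:120500

1:120500


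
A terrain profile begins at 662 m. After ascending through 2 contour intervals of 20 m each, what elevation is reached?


elevation = 662 + 2 * 20 = 702 m

702 m


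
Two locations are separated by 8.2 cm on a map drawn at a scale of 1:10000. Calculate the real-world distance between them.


ground = 8.2 cm * 10000 / 100 = 820.0 m

820.0 m


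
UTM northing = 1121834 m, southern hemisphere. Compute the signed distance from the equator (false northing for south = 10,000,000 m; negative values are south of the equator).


For southern: actual = 1121834 - 10000000 = -8878166 m

-8878166 m


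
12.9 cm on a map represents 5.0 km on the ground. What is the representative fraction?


ground = 5.0 km = 500000 cm; RF denominator = ground / map = 500000 / 12.9 ≈ 38760; RF = 1:38760

1:38760


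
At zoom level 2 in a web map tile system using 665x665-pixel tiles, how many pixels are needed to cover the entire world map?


tiles per axis = 2^2 = 4
total tiles = 4^2 = 16
pixels per axis = 4 * 665 = 2660
total pixels = 2660^2 = 7075600

7075600 pixels


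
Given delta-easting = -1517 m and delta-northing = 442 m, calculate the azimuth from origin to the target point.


az = atan2(-1517, 442) = -73.8 deg
adjusted to 0-360: 286.2 degrees

286.2 degrees


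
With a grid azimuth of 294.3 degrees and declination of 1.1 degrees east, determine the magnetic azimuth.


magnetic azimuth = grid azimuth - declination (east +ve)
mag_az = 294.3 - 1.1 = 293.2 degrees

293.2 degrees


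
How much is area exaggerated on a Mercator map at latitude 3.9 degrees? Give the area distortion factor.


area_distortion = 1/cos^2(3.9) = 1.005

1.005


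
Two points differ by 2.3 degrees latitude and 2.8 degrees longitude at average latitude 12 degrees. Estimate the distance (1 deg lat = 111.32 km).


dlat_km = 2.3 * 111.32 = 256.036
dlon_km = 2.8 * 111.32 * cos(12) ≈ 304.885
dist = sqrt(256.036^2 + 304.885^2) ≈ 398.1 km

398.1 km


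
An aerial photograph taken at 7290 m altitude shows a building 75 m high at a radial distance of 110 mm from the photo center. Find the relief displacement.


d = h * r / H = 75 * 110 / 7290 = 1.13 mm

1.13 mm


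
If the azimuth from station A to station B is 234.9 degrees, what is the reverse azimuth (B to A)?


back azimuth = (234.9 + 180) mod 360 = 54.9 degrees

54.9 degrees


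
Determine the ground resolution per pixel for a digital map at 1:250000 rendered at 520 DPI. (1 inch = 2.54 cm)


pixel_cm = 2.54 / 520 ≈ 0.004885 cm
ground = pixel_cm * 250000 / 100 = 2.54 * 250000 / (520 * 100) = 635000 / 52000 ≈ 12.21 m

12.21 m


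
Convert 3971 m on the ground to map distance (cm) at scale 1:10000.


map_cm = 3971 * 100 / 10000 = 39.71 cm

39.71 cm


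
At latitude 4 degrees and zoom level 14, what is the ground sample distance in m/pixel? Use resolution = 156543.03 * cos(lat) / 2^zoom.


res = 156543.03 * cos(4) / 2^14 = 156543.03 * 0.99756405 / 16384 = 9.53 m/pixel

9.53 m/pixel


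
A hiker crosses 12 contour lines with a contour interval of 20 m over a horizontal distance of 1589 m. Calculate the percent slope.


elevation change = 12 * 20 = 240 m
slope = 240 / 1589 * 100 = 15.1%

15.1%


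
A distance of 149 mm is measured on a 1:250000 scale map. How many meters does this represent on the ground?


ground = 149 mm * 250000 / 1000 = 37250.0 m

37250.0 m


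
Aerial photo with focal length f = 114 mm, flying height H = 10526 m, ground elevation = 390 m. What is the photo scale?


scale = f / (H - h) = 114 mm / 10136 m = 114 / 10136000 = 1:88912

1:88912


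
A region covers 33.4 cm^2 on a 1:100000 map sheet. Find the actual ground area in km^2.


ground_area = 33.4 * (100000/100)^2 = 33400000.0 m^2 = 33.4 km^2

33.4 km^2


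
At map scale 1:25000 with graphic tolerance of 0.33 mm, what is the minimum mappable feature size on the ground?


ground = 0.33 mm * 25000 / 1000 = 8.25 m

8.25 m


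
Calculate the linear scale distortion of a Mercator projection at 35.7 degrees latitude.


SF = 1 / cos(35.7) = 1 / 0.812084 = 1.231

1.231


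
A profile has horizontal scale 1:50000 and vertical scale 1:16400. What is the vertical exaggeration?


VE = horizontal_scale / vertical_scale = 50000 / 16400 ≈ 3.0

3.0x


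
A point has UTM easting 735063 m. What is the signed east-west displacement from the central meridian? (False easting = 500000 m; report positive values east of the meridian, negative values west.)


displacement = 735063 - 500000 = 235063 m

235063 m


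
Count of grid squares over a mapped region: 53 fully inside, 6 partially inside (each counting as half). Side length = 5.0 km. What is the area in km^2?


effective squares = 53 + 6 * 0.5 = 56.0
area = 56.0 * 25.0 = 1400.0 km^2

1400.0 km^2


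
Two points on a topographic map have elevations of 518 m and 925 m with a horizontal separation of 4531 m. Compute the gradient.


gradient = (925 - 518) / 4531 = 407 / 4531 = 0.0898

0.0898


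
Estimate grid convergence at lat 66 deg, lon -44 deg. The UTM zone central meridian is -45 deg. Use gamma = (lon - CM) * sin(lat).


gamma = (-44 - -45) * sin(66) = 1 * 0.913545 = 0.914 degrees

0.914 degrees


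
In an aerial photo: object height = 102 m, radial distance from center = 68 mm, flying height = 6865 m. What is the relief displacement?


d = h * r / H = 102 * 68 / 6865 = 1.01 mm

1.01 mm


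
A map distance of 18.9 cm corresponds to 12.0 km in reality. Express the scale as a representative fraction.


ground = 12.0 km = 1200000 cm; RF denominator = ground / map = 1200000 / 18.9 ≈ 63492; RF = 1:63492

1:63492


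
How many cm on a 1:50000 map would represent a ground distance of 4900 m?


map_cm = 4900 * 100 / 50000 = 9.8 cm

9.8 cm


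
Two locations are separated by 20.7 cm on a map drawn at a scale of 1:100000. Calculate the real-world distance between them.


ground = 20.7 cm * 100000 / 100 = 20700.0 m = 20.7 km

20.7 km


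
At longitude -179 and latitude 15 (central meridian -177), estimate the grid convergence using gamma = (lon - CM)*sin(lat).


gamma = (-179 - -177) * sin(15) = -2 * 0.258819 = -0.518 degrees

-0.518 degrees


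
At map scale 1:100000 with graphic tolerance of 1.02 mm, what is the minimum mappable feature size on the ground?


ground = 1.02 mm * 100000 / 1000 = 102.0 m

102.0 m


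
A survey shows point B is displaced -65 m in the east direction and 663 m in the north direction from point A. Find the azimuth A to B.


az = atan2(-65, 663) = -5.6 deg
adjusted to 0-360: 354.4 degrees

354.4 degrees


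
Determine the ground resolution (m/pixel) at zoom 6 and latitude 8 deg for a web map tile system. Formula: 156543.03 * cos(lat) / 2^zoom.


res = 156543.03 * cos(8) / 2^6 = 156543.03 * 0.99026807 / 64 = 2422.18 m/pixel

2422.18 m/pixel


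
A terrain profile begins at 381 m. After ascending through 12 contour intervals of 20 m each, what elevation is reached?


elevation = 381 + 12 * 20 = 621 m

621 m


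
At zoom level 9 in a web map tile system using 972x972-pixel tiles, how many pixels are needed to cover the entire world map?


tiles per axis = 2^9 = 512
total tiles = 512^2 = 262144
pixels per axis = 512 * 972 = 497664
total pixels = 497664^2 = 247669456896

247669456896 pixels


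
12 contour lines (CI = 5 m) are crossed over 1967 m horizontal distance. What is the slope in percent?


elevation change = 12 * 5 = 60 m
slope = 60 / 1967 * 100 = 3.1%

3.1%


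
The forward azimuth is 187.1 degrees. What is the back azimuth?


back azimuth = (187.1 + 180) mod 360 = 7.1 degrees

7.1 degrees


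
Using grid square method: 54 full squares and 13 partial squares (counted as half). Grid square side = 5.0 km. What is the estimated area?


effective squares = 54 + 13 * 0.5 = 60.5
area = 60.5 * 25.0 = 1512.5 km^2

1512.5 km^2


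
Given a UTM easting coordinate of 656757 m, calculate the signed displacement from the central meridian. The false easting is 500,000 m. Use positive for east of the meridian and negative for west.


displacement = 656757 - 500000 = 156757 m

156757 m


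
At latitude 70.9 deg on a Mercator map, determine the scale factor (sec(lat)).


SF = 1 / cos(70.9) = 1 / 0.327218 = 3.056

3.056


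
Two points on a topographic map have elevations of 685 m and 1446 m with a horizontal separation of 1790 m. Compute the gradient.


gradient = (1446 - 685) / 1790 = 761 / 1790 = 0.4251

0.4251


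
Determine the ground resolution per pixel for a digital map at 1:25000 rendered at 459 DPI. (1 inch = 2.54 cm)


pixel_cm = 2.54 / 459 ≈ 0.005534 cm
ground = pixel_cm * 25000 / 100 = 2.54 * 25000 / (459 * 100) = 63500 / 45900 ≈ 1.38 m

1.38 m


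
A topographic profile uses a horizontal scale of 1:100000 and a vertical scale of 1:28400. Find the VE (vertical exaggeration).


VE = horizontal_scale / vertical_scale = 100000 / 28400 ≈ 3.5

3.5x


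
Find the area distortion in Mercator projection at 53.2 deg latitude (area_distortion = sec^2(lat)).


area_distortion = 1/cos^2(53.2) = 2.787

2.787


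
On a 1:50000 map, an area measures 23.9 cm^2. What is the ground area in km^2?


ground_area = 23.9 * (50000/100)^2 = 5975000.0 m^2 = 5.975 km^2

5.975 km^2


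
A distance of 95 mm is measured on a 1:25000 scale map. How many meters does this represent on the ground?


ground = 95 mm * 25000 / 1000 = 2375.0 m

2375.0 m


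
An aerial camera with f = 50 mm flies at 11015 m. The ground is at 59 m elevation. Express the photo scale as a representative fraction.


scale = f / (H - h) = 50 mm / 10956 m = 50 / 10956000 = 1:219120

1:219120


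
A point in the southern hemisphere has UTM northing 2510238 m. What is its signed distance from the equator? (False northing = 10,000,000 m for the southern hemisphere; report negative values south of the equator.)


For southern: actual = 2510238 - 10000000 = -7489762 m

-7489762 m


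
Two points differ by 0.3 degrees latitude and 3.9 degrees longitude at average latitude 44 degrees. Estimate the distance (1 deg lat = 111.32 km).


dlat_km = 0.3 * 111.32 = 33.396
dlon_km = 3.9 * 111.32 * cos(44) ≈ 312.3
dist = sqrt(33.396^2 + 312.3^2) ≈ 314.1 km

314.1 km


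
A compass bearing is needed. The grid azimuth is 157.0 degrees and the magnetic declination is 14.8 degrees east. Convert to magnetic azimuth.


magnetic azimuth = grid azimuth - declination (east +ve)
mag_az = 157.0 - 14.8 = 142.2 degrees

142.2 degrees


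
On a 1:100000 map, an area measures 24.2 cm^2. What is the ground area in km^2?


ground_area = 24.2 * (100000/100)^2 = 24200000.0 m^2 = 24.2 km^2

24.2 km^2


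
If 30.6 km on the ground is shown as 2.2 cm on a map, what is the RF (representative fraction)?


ground = 30.6 km = 3060000 cm; RF denominator = ground / map = 3060000 / 2.2 ≈ 1390909; RF = 1:1390909

1:1390909


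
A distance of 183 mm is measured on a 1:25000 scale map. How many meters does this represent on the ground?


ground = 183 mm * 25000 / 1000 = 4575.0 m

4575.0 m


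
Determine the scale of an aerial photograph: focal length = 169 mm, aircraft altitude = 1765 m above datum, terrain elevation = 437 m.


scale = f / (H - h) = 169 mm / 1328 m = 169 / 1328000 = 1:7858

1:7858


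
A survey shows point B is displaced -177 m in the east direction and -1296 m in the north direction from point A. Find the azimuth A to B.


az = atan2(-177, -1296) = -172.2 deg
adjusted to 0-360: 187.8 degrees

187.8 degrees


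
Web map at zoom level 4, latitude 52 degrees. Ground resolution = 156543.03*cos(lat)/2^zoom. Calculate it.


res = 156543.03 * cos(52) / 2^4 = 156543.03 * 0.61566148 / 16 = 6023.59 m/pixel

6023.59 m/pixel


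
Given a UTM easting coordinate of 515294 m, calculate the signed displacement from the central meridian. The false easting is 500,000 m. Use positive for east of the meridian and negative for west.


displacement = 515294 - 500000 = 15294 m

15294 m


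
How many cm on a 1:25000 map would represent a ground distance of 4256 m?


map_cm = 4256 * 100 / 25000 = 17.024 cm ≈ 17.02 cm

17.02 cm


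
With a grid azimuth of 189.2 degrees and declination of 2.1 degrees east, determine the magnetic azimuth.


magnetic azimuth = grid azimuth - declination (east +ve)
mag_az = 189.2 - 2.1 = 187.1 degrees

187.1 degrees


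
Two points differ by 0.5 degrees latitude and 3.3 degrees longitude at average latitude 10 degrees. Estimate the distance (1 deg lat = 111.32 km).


dlat_km = 0.5 * 111.32 = 55.66
dlon_km = 3.3 * 111.32 * cos(10) ≈ 361.775
dist = sqrt(55.66^2 + 361.775^2) ≈ 366.0 km

366.0 km


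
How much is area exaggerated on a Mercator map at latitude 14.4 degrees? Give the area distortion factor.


area_distortion = 1/cos^2(14.4) = 1.066

1.066


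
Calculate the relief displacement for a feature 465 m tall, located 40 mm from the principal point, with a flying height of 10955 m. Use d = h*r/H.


d = h * r / H = 465 * 40 / 10955 = 1.7 mm

1.7 mm


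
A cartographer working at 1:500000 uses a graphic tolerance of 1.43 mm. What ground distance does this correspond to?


ground = 1.43 mm * 500000 / 1000 = 715.0 m

715.0 m


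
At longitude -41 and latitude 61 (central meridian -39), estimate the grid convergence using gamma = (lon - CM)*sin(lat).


gamma = (-41 - -39) * sin(61) = -2 * 0.87462 = -1.749 degrees

-1.749 degrees


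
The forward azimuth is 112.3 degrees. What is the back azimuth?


back azimuth = (112.3 + 180) mod 360 = 292.3 degrees

292.3 degrees


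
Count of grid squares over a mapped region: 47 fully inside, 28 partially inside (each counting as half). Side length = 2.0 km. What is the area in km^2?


effective squares = 47 + 28 * 0.5 = 61.0
area = 61.0 * 4.0 = 244.0 km^2

244.0 km^2


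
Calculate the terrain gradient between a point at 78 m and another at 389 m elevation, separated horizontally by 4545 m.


gradient = (389 - 78) / 4545 = 311 / 4545 = 0.0684

0.0684


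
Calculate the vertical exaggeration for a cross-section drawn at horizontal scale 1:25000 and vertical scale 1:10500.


VE = horizontal_scale / vertical_scale = 25000 / 10500 ≈ 2.4

2.4x


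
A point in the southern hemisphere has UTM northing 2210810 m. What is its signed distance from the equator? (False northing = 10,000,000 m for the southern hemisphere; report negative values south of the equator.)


For southern: actual = 2210810 - 10000000 = -7789190 m

-7789190 m


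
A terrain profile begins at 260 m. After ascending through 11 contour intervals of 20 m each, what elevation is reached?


elevation = 260 + 11 * 20 = 480 m

480 m


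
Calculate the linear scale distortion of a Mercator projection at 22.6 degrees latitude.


SF = 1 / cos(22.6) = 1 / 0.92321 = 1.083

1.083


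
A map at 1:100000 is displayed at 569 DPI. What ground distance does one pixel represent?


pixel_cm = 2.54 / 569 ≈ 0.004464 cm
ground = pixel_cm * 100000 / 100 = 2.54 * 100000 / (569 * 100) = 254000 / 56900 ≈ 4.46 m

4.46 m


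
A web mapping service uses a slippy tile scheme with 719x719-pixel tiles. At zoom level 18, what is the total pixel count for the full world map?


tiles per axis = 2^18 = 262144
total tiles = 262144^2 = 68719476736
pixels per axis = 262144 * 719 = 188481536
total pixels = 188481536^2 = 35525289412919296

35525289412919296 pixels


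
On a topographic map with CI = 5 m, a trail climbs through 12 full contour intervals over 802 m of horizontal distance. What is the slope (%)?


elevation change = 12 * 5 = 60 m
slope = 60 / 802 * 100 = 7.5%

7.5%


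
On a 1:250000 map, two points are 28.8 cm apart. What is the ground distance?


ground = 28.8 cm * 250000 / 100 = 72000.0 m = 72.0 km

72.0 km


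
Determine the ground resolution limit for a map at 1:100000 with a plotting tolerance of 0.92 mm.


ground = 0.92 mm * 100000 / 1000 = 92.0 m

92.0 m


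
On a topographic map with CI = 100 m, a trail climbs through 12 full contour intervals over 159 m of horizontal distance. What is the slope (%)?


elevation change = 12 * 100 = 1200 m
slope = 1200 / 159 * 100 = 754.7%

754.7%


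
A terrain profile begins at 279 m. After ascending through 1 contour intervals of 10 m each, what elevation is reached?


elevation = 279 + 1 * 10 = 289 m

289 m


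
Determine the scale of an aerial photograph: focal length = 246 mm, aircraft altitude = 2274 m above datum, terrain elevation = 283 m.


scale = f / (H - h) = 246 mm / 1991 m = 246 / 1991000 = 1:8093

1:8093


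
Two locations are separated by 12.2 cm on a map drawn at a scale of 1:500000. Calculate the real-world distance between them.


ground = 12.2 cm * 500000 / 100 = 61000.0 m = 61.0 km

61.0 km


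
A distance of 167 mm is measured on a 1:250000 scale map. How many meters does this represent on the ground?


ground = 167 mm * 250000 / 1000 = 41750.0 m

41750.0 m


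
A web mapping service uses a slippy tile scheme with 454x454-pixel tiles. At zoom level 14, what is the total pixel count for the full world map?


tiles per axis = 2^14 = 16384
total tiles = 16384^2 = 268435456
pixels per axis = 16384 * 454 = 7438336
total pixels = 7438336^2 = 55328842448896

55328842448896 pixels


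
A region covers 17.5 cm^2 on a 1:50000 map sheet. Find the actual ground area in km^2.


ground_area = 17.5 * (50000/100)^2 = 4375000.0 m^2 = 4.375 km^2

4.375 km^2


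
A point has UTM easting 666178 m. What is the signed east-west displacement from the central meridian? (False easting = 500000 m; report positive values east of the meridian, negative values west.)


displacement = 666178 - 500000 = 166178 m

166178 m


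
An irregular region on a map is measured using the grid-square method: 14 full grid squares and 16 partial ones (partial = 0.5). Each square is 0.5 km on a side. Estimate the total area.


effective squares = 14 + 16 * 0.5 = 22.0
area = 22.0 * 0.25 = 5.5 km^2

5.5 km^2


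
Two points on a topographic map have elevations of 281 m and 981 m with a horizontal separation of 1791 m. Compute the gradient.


gradient = (981 - 281) / 1791 = 700 / 1791 = 0.3908

0.3908


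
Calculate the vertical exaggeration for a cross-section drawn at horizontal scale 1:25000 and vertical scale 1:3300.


VE = horizontal_scale / vertical_scale = 25000 / 3300 ≈ 7.6

7.6x


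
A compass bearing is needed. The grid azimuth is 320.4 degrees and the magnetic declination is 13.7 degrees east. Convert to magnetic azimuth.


magnetic azimuth = grid azimuth - declination (east +ve)
mag_az = 320.4 - 13.7 = 306.7 degrees

306.7 degrees


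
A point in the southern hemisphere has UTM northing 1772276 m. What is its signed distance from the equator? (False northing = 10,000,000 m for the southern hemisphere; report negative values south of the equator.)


For southern: actual = 1772276 - 10000000 = -8227724 m

-8227724 m


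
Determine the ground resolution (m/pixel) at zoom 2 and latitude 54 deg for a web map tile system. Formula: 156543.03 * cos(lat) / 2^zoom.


res = 156543.03 * cos(54) / 2^2 = 156543.03 * 0.58778525 / 4 = 23003.42 m/pixel

23003.42 m/pixel


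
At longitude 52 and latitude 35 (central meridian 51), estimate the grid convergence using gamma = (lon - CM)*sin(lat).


gamma = (52 - 51) * sin(35) = 1 * 0.573576 = 0.574 degrees

0.574 degrees


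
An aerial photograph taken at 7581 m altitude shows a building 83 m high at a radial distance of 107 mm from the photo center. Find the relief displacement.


d = h * r / H = 83 * 107 / 7581 = 1.17 mm

1.17 mm


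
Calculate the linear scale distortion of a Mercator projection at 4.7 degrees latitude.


SF = 1 / cos(4.7) = 1 / 0.996637 = 1.003

1.003


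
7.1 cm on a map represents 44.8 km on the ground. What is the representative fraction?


ground = 44.8 km = 4480000 cm; RF denominator = ground / map = 4480000 / 7.1 ≈ 630986; RF = 1:630986

1:630986


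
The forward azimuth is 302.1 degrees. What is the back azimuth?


back azimuth = (302.1 + 180) mod 360 = 122.1 degrees

122.1 degrees


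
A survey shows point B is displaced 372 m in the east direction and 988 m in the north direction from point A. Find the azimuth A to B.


az = atan2(372, 988) = 20.6 deg
adjusted to 0-360: 20.6 degrees

20.6 degrees


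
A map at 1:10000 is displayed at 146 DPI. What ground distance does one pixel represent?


pixel_cm = 2.54 / 146 ≈ 0.017397 cm
ground = pixel_cm * 10000 / 100 = 2.54 * 10000 / (146 * 100) = 25400 / 14600 ≈ 1.74 m

1.74 m


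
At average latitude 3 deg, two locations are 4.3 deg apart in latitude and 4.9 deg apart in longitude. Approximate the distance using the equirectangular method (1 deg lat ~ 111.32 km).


dlat_km = 4.3 * 111.32 = 478.676
dlon_km = 4.9 * 111.32 * cos(3) ≈ 544.72
dist = sqrt(478.676^2 + 544.72^2) ≈ 725.2 km

725.2 km


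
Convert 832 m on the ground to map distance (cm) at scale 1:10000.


map_cm = 832 * 100 / 10000 = 8.32 cm

8.32 cm


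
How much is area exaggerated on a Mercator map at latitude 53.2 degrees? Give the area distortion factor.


area_distortion = 1/cos^2(53.2) = 2.787

2.787


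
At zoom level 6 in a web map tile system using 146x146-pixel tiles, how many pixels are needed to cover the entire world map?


tiles per axis = 2^6 = 64
total tiles = 64^2 = 4096
pixels per axis = 64 * 146 = 9344
total pixels = 9344^2 = 87310336

87310336 pixels


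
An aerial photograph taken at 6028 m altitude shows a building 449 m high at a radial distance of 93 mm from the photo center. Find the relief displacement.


d = h * r / H = 449 * 93 / 6028 = 6.93 mm

6.93 mm


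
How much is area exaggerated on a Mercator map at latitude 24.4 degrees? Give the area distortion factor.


area_distortion = 1/cos^2(24.4) = 1.206

1.206


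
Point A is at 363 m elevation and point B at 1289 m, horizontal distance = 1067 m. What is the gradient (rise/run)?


gradient = (1289 - 363) / 1067 = 926 / 1067 = 0.8679

0.8679


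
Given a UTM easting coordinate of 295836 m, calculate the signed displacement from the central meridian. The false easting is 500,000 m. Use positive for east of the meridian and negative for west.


displacement = 295836 - 500000 = -204164 m

-204164 m


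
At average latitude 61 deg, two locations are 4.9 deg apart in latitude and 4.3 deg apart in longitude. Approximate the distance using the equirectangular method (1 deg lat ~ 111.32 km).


dlat_km = 4.9 * 111.32 = 545.468
dlon_km = 4.3 * 111.32 * cos(61) ≈ 232.067
dist = sqrt(545.468^2 + 232.067^2) ≈ 592.8 km

592.8 km


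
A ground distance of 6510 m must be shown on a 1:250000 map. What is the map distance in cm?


map_cm = 6510 * 100 / 250000 = 2.604 cm ≈ 2.6 cm

2.6 cm


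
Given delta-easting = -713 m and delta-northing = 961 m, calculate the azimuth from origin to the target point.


az = atan2(-713, 961) = -36.6 deg
adjusted to 0-360: 323.4 degrees

323.4 degrees


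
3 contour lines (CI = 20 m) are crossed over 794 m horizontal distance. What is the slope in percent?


elevation change = 3 * 20 = 60 m
slope = 60 / 794 * 100 = 7.6%

7.6%


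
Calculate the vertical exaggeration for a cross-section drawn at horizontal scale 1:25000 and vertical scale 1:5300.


VE = horizontal_scale / vertical_scale = 25000 / 5300 ≈ 4.7

4.7x


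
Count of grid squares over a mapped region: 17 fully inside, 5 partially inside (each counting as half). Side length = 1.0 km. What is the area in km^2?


effective squares = 17 + 5 * 0.5 = 19.5
area = 19.5 * 1.0 = 19.5 km^2

19.5 km^2


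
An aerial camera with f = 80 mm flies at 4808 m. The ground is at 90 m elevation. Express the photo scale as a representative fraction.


scale = f / (H - h) = 80 mm / 4718 m = 80 / 4718000 = 1:58975

1:58975


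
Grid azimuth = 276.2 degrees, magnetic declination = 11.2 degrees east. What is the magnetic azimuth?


magnetic azimuth = grid azimuth - declination (east +ve)
mag_az = 276.2 - 11.2 = 265.0 degrees

265.0 degrees


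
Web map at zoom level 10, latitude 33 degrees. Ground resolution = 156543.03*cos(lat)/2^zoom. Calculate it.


res = 156543.03 * cos(33) / 2^10 = 156543.03 * 0.83867057 / 1024 = 128.21 m/pixel

128.21 m/pixel


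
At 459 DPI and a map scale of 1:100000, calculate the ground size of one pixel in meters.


pixel_cm = 2.54 / 459 ≈ 0.005534 cm
ground = pixel_cm * 100000 / 100 = 2.54 * 100000 / (459 * 100) = 254000 / 45900 ≈ 5.53 m

5.53 m


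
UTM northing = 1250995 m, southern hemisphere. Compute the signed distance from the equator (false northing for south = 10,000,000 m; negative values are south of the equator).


For southern: actual = 1250995 - 10000000 = -8749005 m

-8749005 m


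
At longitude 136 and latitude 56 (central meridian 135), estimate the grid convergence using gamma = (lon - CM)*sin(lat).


gamma = (136 - 135) * sin(56) = 1 * 0.829038 = 0.829 degrees

0.829 degrees


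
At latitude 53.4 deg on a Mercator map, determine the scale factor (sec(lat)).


SF = 1 / cos(53.4) = 1 / 0.596225 = 1.677

1.677


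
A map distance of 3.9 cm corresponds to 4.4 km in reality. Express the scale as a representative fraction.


ground = 4.4 km = 440000 cm; RF denominator = ground / map = 440000 / 3.9 ≈ 112821; RF = 1:112821

1:112821


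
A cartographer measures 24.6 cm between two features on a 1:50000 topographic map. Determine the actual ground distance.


ground = 24.6 cm * 50000 / 100 = 12300.0 m = 12.3 km

12.3 km


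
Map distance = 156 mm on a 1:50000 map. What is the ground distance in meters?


ground = 156 mm * 50000 / 1000 = 7800.0 m

7800.0 m


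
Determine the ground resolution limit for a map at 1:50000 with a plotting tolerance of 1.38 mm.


ground = 1.38 mm * 50000 / 1000 = 69.0 m

69.0 m


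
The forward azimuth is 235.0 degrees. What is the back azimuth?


back azimuth = (235.0 + 180) mod 360 = 55.0 degrees

55.0 degrees


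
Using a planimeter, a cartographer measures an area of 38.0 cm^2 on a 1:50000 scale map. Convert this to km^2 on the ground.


ground_area = 38.0 * (50000/100)^2 = 9500000.0 m^2 = 9.5 km^2

9.5 km^2


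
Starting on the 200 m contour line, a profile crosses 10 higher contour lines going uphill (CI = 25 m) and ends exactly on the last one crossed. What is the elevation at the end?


elevation = 200 + 10 * 25 = 450 m

450 m


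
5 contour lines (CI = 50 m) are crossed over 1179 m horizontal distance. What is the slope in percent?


elevation change = 5 * 50 = 250 m
slope = 250 / 1179 * 100 = 21.2%

21.2%


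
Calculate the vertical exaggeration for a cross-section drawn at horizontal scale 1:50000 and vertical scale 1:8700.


VE = horizontal_scale / vertical_scale = 50000 / 8700 ≈ 5.7

5.7x


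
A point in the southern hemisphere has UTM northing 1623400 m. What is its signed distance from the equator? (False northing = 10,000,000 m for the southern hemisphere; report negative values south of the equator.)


For southern: actual = 1623400 - 10000000 = -8376600 m

-8376600 m


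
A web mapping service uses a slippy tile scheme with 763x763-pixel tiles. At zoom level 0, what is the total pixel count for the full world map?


tiles per axis = 2^0 = 1
total tiles = 1^2 = 1
pixels per axis = 1 * 763 = 763
total pixels = 763^2 = 582169

582169 pixels


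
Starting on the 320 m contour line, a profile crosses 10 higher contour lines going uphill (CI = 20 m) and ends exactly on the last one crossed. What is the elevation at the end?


elevation = 320 + 10 * 20 = 520 m

520 m


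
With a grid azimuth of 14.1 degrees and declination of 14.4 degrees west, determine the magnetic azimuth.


magnetic azimuth = grid azimuth - declination (east +ve)
mag_az = 14.1 - -14.4 = 28.5 degrees

28.5 degrees


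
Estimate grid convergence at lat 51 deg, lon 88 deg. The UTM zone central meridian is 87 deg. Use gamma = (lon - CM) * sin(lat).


gamma = (88 - 87) * sin(51) = 1 * 0.777146 = 0.777 degrees

0.777 degrees


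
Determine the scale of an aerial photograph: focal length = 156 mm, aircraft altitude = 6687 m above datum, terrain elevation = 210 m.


scale = f / (H - h) = 156 mm / 6477 m = 156 / 6477000 = 1:41519

1:41519


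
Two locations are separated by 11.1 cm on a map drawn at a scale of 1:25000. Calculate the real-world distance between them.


ground = 11.1 cm * 25000 / 100 = 2775.0 m = 2.775 km

2.775 km


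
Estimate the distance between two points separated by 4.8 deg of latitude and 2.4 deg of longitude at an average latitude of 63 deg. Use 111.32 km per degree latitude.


dlat_km = 4.8 * 111.32 = 534.336
dlon_km = 2.4 * 111.32 * cos(63) ≈ 121.292
dist = sqrt(534.336^2 + 121.292^2) ≈ 547.9 km

547.9 km


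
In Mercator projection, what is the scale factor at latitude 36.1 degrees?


SF = 1 / cos(36.1) = 1 / 0.80799 = 1.238

1.238


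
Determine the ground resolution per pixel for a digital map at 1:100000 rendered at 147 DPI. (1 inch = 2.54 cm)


pixel_cm = 2.54 / 147 ≈ 0.017279 cm
ground = pixel_cm * 100000 / 100 = 2.54 * 100000 / (147 * 100) = 254000 / 14700 ≈ 17.28 m

17.28 m


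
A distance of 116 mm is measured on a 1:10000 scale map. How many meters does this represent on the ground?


ground = 116 mm * 10000 / 1000 = 1160.0 m

1160.0 m


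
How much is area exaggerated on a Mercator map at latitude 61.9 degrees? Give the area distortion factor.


area_distortion = 1/cos^2(61.9) = 4.508

4.508


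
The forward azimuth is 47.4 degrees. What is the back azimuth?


back azimuth = (47.4 + 180) mod 360 = 227.4 degrees

227.4 degrees


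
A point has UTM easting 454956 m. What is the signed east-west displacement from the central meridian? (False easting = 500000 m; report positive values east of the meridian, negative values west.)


displacement = 454956 - 500000 = -45044 m

-45044 m


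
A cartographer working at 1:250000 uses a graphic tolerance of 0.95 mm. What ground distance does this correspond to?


ground = 0.95 mm * 250000 / 1000 = 237.5 m

237.5 m


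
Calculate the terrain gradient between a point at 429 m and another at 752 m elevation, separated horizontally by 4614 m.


gradient = (752 - 429) / 4614 = 323 / 4614 = 0.07

0.07


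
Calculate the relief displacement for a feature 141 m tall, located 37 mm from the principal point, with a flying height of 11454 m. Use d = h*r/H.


d = h * r / H = 141 * 37 / 11454 = 0.46 mm

0.46 mm


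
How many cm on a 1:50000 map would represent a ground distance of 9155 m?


map_cm = 9155 * 100 / 50000 = 18.31 cm

18.31 cm


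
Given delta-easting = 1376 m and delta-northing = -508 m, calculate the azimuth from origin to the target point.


az = atan2(1376, -508) = 110.3 deg
adjusted to 0-360: 110.3 degrees

110.3 degrees
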